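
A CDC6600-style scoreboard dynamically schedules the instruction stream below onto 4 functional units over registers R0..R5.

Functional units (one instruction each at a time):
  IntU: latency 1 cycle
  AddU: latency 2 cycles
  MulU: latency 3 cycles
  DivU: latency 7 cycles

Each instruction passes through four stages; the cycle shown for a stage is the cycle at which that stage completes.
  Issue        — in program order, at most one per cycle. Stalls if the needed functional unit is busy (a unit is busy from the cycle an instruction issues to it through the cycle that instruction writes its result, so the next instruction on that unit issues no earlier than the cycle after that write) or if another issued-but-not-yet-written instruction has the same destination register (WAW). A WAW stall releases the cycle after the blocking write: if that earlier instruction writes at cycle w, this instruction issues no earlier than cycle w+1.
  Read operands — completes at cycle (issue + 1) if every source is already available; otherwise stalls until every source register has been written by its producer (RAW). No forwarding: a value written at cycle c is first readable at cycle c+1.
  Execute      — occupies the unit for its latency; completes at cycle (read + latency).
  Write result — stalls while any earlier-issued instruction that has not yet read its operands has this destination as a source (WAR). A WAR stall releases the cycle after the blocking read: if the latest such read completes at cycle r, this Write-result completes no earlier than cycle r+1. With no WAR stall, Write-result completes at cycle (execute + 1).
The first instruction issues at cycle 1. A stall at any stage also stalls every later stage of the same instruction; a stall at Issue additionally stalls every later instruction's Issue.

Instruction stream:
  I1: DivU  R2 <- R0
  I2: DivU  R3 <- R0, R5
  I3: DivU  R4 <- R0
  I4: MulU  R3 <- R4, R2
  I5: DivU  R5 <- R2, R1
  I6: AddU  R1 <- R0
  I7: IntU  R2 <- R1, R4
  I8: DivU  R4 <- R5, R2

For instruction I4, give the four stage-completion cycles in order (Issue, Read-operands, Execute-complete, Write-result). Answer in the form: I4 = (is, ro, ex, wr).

I4 = (22, 31, 34, 35)

I1  is:1  ro:2  ex:9  wr:10
I2  is:11  ro:12  ex:19  wr:20  — struct: DivU busy until I1 writes@10
I3  is:21  ro:22  ex:29  wr:30  — struct: DivU busy until I2 writes@20
I4  is:22  ro:31  ex:34  wr:35  — RAW R4: wait I3 write@30
I5  is:31  ro:32  ex:39  wr:40  — struct: DivU busy until I3 writes@30
I6  is:32  ro:33  ex:35  wr:36
I7  is:33  ro:37  ex:38  wr:39  — RAW R1: wait I6 write@36
I8  is:41  ro:42  ex:49  wr:50  — struct: DivU busy until I5 writes@40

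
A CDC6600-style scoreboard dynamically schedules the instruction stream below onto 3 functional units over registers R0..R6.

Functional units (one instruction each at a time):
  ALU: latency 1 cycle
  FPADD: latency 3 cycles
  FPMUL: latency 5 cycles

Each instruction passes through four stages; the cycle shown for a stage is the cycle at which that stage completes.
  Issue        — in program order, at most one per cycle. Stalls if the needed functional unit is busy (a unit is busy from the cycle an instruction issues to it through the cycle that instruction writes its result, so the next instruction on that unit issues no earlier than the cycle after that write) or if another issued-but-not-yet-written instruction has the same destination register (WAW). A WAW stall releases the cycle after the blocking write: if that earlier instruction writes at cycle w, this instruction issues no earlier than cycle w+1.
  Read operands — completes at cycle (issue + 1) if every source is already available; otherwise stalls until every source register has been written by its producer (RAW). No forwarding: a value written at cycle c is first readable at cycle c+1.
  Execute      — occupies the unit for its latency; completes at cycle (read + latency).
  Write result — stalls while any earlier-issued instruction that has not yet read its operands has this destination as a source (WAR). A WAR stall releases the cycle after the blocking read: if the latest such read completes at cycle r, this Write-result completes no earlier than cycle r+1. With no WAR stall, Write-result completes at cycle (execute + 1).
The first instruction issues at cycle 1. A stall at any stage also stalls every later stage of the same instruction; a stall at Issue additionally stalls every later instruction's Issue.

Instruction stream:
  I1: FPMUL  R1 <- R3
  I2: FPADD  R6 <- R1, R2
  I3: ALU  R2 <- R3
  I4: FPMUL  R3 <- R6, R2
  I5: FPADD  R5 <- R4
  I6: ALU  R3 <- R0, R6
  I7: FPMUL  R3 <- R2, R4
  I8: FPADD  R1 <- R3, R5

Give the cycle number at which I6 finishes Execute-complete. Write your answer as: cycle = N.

  I1 | 1 | 2 | 7 | 8
  I2 | 2 | 9 | 12 | 13   RAW R1: wait I1 write@8
  I3 | 3 | 4 | 5 | 10   WAR R2: wait I2 read@9
  I4 | 9 | 14 | 19 | 20   struct: FPMUL busy until I1 writes@8 · RAW R6: wait I2 write@13
  I5 | 14 | 15 | 18 | 19   struct: FPADD busy until I2 writes@13
  I6 | 21 | 22 | 23 | 24   WAW R3: wait I4 write@20
  I7 | 25 | 26 | 31 | 32   WAW R3: wait I6 write@24
  I8 | 26 | 33 | 36 | 37   RAW R3: wait I7 write@32

cycle = 23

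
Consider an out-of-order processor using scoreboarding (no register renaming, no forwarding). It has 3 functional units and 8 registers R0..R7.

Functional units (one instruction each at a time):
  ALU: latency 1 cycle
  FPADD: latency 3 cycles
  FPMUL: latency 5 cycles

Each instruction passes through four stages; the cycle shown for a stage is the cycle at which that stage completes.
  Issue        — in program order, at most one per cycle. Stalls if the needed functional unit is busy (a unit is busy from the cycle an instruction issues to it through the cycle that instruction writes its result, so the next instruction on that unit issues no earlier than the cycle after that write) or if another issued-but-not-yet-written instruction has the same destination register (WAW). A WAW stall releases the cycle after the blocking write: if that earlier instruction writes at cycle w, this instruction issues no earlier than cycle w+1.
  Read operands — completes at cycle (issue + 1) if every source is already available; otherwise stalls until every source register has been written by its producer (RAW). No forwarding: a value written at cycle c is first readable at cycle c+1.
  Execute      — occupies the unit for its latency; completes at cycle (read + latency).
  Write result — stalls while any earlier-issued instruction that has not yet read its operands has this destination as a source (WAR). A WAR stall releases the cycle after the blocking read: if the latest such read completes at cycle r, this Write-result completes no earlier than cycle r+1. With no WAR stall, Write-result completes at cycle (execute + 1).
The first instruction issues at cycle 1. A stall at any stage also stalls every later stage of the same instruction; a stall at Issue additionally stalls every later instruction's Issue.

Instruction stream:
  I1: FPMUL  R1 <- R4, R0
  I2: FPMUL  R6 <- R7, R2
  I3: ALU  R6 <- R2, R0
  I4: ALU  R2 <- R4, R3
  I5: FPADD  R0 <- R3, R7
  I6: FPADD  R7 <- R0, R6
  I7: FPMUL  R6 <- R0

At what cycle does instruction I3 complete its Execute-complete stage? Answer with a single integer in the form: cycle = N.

cycle = 19

1) issue 1, read 2, done 7, write 8
2) issue 9, read 10, done 15, write 16  <struct: FPMUL busy until I1 writes@8>
3) issue 17, read 18, done 19, write 20  <WAW R6: wait I2 write@16>
4) issue 21, read 22, done 23, write 24  <struct: ALU busy until I3 writes@20>
5) issue 22, read 23, done 26, write 27
6) issue 28, read 29, done 32, write 33  <struct: FPADD busy until I5 writes@27>
7) issue 29, read 30, done 35, write 36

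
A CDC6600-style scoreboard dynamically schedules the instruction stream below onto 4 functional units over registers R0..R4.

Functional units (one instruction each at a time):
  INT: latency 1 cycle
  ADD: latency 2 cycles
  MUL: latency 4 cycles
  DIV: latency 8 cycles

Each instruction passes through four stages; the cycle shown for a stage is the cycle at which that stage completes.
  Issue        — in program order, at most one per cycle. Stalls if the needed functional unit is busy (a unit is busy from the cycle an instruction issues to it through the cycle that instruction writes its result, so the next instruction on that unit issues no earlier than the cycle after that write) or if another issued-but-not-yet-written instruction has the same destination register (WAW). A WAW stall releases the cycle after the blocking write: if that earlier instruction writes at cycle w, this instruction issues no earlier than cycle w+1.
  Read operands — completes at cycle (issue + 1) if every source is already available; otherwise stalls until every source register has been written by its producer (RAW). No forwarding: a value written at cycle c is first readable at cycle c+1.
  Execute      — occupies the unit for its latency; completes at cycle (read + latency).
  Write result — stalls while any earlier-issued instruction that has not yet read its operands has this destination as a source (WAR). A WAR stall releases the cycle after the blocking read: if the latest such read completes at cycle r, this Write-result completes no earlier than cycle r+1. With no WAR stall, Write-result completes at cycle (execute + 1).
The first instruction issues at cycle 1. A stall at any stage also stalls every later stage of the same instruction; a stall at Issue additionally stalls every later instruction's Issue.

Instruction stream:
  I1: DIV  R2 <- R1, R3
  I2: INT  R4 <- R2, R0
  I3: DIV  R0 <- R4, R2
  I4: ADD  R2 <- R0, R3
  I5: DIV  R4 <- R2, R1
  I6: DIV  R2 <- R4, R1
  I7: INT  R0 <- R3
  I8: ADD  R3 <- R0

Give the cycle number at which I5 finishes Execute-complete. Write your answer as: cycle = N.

c1: I1 issues→DIV
c2: I1 reads; I2 issues→INT
c10: I1 exec-done
c11: I1 writes R2
c12: I2 reads; I3 issues→DIV
c13: I2 exec-done; I4 issues→ADD
c14: I2 writes R4
c15: I3 reads
c23: I3 exec-done
c24: I3 writes R0
c25: I4 reads; I5 issues→DIV
c27: I4 exec-done
c28: I4 writes R2
c29: I5 reads
c37: I5 exec-done
c38: I5 writes R4
c39: I6 issues→DIV
c40: I6 reads; I7 issues→INT
c41: I7 reads; I8 issues→ADD
c42: I7 exec-done
c43: I7 writes R0
c44: I8 reads
c46: I8 exec-done
c47: I8 writes R3
c48: I6 exec-done
c49: I6 writes R2

cycle = 37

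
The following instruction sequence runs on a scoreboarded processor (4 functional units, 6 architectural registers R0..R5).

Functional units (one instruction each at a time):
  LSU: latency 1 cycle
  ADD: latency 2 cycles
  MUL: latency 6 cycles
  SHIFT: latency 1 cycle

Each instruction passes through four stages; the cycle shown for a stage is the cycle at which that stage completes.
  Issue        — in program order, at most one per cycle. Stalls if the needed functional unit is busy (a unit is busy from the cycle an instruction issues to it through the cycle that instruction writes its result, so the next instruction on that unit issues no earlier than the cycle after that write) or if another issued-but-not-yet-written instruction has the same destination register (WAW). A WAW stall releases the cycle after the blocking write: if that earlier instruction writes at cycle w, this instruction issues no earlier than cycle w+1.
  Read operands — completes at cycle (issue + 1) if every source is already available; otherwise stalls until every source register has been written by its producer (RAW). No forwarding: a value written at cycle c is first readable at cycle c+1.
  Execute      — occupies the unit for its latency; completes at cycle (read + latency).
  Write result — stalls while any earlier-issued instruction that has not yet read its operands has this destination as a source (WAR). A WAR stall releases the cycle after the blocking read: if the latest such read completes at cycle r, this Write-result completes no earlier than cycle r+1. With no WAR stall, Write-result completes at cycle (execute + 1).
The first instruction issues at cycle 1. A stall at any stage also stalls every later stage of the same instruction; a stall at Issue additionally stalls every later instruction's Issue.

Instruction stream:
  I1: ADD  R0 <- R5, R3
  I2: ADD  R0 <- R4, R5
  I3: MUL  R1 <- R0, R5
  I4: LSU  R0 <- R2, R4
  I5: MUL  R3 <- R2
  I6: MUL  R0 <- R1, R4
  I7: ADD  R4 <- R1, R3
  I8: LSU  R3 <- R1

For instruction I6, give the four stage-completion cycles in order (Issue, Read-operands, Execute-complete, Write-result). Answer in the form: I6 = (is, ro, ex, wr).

cycle 1: I1 issues→ADD
cycle 2: I1 reads
cycle 4: I1 exec-done
cycle 5: I1 writes R0
cycle 6: I2 issues→ADD
cycle 7: I2 reads · I3 issues→MUL
cycle 9: I2 exec-done
cycle 10: I2 writes R0
cycle 11: I3 reads · I4 issues→LSU
cycle 12: I4 reads
cycle 13: I4 exec-done
cycle 14: I4 writes R0
cycle 17: I3 exec-done
cycle 18: I3 writes R1
cycle 19: I5 issues→MUL
cycle 20: I5 reads
cycle 26: I5 exec-done
cycle 27: I5 writes R3
cycle 28: I6 issues→MUL
cycle 29: I6 reads · I7 issues→ADD
cycle 30: I7 reads · I8 issues→LSU
cycle 31: I8 reads
cycle 32: I7 exec-done · I8 exec-done
cycle 33: I7 writes R4 · I8 writes R3
cycle 35: I6 exec-done
cycle 36: I6 writes R0

I6 = (28, 29, 35, 36)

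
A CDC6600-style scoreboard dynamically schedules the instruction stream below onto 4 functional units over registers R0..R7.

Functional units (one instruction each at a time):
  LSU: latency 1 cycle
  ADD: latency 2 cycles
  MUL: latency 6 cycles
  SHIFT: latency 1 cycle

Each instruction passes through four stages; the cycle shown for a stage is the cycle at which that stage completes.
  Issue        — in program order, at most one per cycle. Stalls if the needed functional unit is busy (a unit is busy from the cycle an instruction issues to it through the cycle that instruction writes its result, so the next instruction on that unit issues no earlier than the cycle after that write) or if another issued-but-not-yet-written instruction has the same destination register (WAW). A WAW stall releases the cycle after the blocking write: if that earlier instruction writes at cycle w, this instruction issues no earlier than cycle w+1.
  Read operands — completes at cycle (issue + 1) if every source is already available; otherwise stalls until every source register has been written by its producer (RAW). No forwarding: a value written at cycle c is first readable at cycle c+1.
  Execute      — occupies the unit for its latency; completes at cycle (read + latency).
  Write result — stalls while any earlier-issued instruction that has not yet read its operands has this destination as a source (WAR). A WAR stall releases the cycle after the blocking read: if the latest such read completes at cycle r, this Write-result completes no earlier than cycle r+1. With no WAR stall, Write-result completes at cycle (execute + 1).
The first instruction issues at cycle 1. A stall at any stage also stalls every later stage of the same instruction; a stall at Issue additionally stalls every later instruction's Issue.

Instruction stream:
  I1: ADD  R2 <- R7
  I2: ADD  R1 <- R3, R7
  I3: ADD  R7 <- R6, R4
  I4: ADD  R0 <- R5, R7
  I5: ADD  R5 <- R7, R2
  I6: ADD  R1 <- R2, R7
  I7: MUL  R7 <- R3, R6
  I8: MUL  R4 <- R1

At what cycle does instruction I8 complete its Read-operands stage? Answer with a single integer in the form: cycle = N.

  I1 | 1 | 2 | 4 | 5
  I2 | 6 | 7 | 9 | 10   struct: ADD busy until I1 writes@5
  I3 | 11 | 12 | 14 | 15   struct: ADD busy until I2 writes@10
  I4 | 16 | 17 | 19 | 20   struct: ADD busy until I3 writes@15
  I5 | 21 | 22 | 24 | 25   struct: ADD busy until I4 writes@20
  I6 | 26 | 27 | 29 | 30   struct: ADD busy until I5 writes@25
  I7 | 27 | 28 | 34 | 35
  I8 | 36 | 37 | 43 | 44   struct: MUL busy until I7 writes@35

cycle = 37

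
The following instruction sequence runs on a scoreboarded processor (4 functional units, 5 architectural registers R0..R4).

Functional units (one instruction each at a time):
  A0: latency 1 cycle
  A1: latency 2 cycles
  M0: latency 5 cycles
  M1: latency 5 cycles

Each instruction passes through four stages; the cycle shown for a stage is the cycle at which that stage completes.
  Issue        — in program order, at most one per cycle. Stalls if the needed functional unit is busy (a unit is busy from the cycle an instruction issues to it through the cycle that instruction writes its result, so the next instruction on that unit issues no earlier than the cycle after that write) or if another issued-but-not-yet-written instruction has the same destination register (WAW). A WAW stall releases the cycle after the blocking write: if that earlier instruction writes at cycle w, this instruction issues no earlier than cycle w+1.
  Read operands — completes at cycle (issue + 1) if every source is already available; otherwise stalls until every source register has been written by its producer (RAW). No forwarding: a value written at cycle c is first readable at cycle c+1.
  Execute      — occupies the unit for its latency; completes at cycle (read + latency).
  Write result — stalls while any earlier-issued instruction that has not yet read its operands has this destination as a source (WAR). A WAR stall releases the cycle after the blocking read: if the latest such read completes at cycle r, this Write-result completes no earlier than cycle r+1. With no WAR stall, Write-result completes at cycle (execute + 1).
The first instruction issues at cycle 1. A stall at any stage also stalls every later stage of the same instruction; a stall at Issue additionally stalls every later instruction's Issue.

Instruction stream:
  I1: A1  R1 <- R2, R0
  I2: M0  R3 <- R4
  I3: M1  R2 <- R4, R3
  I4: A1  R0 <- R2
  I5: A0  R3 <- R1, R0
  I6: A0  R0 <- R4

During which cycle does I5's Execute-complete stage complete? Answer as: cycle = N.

[1] I1 issues→A1
[2] I1 reads | I2 issues→M0
[3] I2 reads | I3 issues→M1
[4] I1 exec-done
[5] I1 writes R1
[6] I4 issues→A1
[8] I2 exec-done
[9] I2 writes R3
[10] I3 reads | I5 issues→A0
[15] I3 exec-done
[16] I3 writes R2
[17] I4 reads
[19] I4 exec-done
[20] I4 writes R0
[21] I5 reads
[22] I5 exec-done
[23] I5 writes R3
[24] I6 issues→A0
[25] I6 reads
[26] I6 exec-done
[27] I6 writes R0

cycle = 22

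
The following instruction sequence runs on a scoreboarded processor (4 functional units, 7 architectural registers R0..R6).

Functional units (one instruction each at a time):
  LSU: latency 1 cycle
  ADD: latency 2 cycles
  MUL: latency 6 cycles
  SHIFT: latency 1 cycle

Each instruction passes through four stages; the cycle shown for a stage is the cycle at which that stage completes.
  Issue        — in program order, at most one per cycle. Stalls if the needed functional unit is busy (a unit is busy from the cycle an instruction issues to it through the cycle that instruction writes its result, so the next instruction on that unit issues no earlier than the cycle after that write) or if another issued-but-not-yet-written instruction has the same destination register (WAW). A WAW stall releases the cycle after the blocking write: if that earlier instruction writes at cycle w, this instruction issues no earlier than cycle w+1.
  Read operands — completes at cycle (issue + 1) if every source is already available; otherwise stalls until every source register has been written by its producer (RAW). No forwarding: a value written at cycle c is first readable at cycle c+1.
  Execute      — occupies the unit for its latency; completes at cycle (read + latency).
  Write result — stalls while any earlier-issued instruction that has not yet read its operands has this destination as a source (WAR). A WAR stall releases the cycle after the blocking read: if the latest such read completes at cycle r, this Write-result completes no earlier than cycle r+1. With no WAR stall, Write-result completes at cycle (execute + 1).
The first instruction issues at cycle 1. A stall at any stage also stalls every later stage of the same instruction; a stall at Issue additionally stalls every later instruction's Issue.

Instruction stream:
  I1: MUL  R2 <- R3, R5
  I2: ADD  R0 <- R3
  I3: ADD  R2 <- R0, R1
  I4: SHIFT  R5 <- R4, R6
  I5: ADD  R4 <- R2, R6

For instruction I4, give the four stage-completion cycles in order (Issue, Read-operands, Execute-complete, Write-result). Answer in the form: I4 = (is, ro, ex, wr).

[I1] 1/2/8/9
[I2] 2/3/5/6
[I3] 10/11/13/14  (WAW R2: wait I1 write@9)
[I4] 11/12/13/14
[I5] 15/16/18/19  (struct: ADD busy until I3 writes@14)

I4 = (11, 12, 13, 14)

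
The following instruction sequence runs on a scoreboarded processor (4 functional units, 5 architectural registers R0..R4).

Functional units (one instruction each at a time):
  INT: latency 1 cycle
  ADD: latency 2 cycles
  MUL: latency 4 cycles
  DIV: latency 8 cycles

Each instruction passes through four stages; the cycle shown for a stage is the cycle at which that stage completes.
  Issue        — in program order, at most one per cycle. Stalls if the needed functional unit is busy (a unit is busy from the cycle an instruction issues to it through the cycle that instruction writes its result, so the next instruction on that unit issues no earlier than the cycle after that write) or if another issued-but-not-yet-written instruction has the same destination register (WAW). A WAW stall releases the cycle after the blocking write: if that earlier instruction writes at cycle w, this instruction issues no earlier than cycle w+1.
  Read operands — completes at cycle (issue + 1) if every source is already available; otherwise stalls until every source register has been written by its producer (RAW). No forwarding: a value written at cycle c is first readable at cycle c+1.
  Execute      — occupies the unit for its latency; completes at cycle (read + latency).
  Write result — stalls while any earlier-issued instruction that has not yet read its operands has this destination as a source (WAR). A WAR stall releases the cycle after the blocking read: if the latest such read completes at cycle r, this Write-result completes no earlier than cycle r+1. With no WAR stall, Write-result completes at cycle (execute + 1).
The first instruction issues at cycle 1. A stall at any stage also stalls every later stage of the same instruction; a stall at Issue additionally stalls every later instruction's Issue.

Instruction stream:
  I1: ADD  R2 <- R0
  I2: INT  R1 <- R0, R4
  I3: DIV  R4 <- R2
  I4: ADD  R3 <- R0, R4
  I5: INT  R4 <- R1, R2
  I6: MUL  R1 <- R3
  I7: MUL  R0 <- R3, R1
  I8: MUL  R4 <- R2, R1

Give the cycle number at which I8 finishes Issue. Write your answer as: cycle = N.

cycle = 33

I1 -> (1, 2, 4, 5)
I2 -> (2, 3, 4, 5)
I3 -> (3, 6, 14, 15)  // RAW R2: wait I1 write@5
I4 -> (6, 16, 18, 19)  // struct: ADD busy until I1 writes@5, RAW R4: wait I3 write@15
I5 -> (16, 17, 18, 19)  // WAW R4: wait I3 write@15
I6 -> (17, 20, 24, 25)  // RAW R3: wait I4 write@19
I7 -> (26, 27, 31, 32)  // struct: MUL busy until I6 writes@25
I8 -> (33, 34, 38, 39)  // struct: MUL busy until I7 writes@32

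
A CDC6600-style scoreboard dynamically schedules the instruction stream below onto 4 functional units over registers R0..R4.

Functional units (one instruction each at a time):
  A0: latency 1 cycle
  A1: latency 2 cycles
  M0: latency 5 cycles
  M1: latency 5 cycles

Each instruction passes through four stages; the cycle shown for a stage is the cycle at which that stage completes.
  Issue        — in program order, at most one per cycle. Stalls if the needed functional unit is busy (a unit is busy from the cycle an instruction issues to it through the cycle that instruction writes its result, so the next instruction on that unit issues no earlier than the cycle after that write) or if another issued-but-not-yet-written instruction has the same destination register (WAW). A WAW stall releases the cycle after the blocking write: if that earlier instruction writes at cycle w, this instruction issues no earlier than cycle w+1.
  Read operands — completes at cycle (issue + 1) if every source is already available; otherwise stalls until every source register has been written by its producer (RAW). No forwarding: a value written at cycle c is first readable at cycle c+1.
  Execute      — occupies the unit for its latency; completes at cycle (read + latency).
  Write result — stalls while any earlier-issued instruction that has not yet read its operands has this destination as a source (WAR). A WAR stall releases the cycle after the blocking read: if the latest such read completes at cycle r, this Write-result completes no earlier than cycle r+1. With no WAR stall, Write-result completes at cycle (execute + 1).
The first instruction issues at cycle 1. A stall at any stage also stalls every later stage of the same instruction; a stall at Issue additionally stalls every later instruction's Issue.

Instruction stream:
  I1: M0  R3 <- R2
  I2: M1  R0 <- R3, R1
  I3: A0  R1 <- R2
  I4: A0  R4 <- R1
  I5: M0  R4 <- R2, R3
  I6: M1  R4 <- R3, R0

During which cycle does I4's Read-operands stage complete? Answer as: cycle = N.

I1 -> (1, 2, 7, 8)
I2 -> (2, 9, 14, 15)  // RAW R3: wait I1 write@8
I3 -> (3, 4, 5, 10)  // WAR R1: wait I2 read@9
I4 -> (11, 12, 13, 14)  // struct: A0 busy until I3 writes@10
I5 -> (15, 16, 21, 22)  // WAW R4: wait I4 write@14
I6 -> (23, 24, 29, 30)  // WAW R4: wait I5 write@22

cycle = 12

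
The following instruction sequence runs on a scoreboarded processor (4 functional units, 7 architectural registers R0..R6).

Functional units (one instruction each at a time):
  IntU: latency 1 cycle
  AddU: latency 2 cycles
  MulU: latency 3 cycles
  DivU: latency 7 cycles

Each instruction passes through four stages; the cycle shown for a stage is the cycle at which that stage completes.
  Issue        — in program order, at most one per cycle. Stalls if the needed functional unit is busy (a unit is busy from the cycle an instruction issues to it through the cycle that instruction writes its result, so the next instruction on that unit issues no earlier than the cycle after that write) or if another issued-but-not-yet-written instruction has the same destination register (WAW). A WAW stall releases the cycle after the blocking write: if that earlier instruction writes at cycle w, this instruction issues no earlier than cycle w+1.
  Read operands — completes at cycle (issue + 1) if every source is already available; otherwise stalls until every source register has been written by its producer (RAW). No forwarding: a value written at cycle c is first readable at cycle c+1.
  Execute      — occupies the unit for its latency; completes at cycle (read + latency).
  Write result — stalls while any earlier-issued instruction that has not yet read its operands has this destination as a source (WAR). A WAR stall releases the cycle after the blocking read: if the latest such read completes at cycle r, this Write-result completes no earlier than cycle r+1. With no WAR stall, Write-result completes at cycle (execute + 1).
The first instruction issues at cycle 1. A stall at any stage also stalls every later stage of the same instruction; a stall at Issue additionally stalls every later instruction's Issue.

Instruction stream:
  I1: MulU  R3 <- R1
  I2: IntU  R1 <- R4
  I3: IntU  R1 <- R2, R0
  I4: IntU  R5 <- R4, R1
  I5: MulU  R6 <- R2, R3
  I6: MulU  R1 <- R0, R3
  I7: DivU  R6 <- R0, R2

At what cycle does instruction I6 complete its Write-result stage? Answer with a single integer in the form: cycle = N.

I1  is:1  ro:2  ex:5  wr:6
I2  is:2  ro:3  ex:4  wr:5
I3  is:6  ro:7  ex:8  wr:9  — struct: IntU busy until I2 writes@5
I4  is:10  ro:11  ex:12  wr:13  — struct: IntU busy until I3 writes@9
I5  is:11  ro:12  ex:15  wr:16
I6  is:17  ro:18  ex:21  wr:22  — struct: MulU busy until I5 writes@16
I7  is:18  ro:19  ex:26  wr:27

cycle = 22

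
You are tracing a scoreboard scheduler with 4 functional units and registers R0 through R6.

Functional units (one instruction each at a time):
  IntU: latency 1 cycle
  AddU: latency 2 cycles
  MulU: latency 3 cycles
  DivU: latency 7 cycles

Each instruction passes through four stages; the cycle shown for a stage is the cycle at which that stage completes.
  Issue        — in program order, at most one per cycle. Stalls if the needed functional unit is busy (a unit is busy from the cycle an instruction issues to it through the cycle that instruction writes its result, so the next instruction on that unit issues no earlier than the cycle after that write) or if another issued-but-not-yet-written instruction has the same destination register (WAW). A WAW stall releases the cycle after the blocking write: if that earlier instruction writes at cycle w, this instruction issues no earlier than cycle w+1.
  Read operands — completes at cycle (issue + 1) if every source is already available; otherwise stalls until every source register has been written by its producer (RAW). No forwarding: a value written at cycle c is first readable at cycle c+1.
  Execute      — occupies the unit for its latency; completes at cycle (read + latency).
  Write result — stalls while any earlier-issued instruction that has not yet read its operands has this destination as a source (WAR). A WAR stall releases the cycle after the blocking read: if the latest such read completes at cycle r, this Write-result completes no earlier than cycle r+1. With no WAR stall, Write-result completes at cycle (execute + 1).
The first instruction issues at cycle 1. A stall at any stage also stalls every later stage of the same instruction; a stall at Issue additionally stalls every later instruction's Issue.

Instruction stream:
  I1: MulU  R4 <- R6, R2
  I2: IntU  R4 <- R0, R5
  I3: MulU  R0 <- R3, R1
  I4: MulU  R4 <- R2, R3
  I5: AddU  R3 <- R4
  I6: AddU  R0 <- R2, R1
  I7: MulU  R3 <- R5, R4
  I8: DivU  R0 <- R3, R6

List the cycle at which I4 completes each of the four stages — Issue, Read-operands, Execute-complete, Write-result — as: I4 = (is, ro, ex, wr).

1) issue 1, read 2, done 5, write 6
2) issue 7, read 8, done 9, write 10  <WAW R4: wait I1 write@6>
3) issue 8, read 9, done 12, write 13
4) issue 14, read 15, done 18, write 19  <struct: MulU busy until I3 writes@13>
5) issue 15, read 20, done 22, write 23  <RAW R4: wait I4 write@19>
6) issue 24, read 25, done 27, write 28  <struct: AddU busy until I5 writes@23>
7) issue 25, read 26, done 29, write 30
8) issue 29, read 31, done 38, write 39  <WAW R0: wait I6 write@28 / RAW R3: wait I7 write@30>

I4 = (14, 15, 18, 19)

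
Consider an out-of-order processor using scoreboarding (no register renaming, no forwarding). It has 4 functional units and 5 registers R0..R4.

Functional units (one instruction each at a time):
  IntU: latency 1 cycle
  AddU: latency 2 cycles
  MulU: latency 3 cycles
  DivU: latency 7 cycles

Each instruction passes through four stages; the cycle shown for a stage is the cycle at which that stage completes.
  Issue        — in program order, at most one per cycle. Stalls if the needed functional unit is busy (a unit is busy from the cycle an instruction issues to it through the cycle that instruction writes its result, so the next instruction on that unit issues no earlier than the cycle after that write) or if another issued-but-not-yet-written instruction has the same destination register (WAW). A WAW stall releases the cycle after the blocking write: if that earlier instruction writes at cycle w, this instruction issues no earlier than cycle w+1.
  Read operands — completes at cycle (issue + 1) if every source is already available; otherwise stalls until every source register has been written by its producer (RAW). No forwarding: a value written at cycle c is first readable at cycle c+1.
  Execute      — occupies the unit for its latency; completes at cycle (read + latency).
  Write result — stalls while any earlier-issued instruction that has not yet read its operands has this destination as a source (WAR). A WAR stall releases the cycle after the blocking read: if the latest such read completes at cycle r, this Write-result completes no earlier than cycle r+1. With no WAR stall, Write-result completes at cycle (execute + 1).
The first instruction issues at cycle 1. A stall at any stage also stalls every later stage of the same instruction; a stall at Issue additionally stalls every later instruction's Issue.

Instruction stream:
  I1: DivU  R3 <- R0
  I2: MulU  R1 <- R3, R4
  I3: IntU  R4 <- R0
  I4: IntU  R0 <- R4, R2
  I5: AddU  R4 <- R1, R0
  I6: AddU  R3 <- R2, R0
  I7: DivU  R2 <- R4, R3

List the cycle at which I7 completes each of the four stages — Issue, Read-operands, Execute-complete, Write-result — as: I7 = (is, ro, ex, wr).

[1] I1→DivU
[2] I1 RO, I2→MulU
[3] I3→IntU
[4] I3 RO
[5] I3 EX
[9] I1 EX
[10] I1 WR R3
[11] I2 RO
[12] I3 WR R4
[13] I4→IntU
[14] I2 EX, I4 RO, I5→AddU
[15] I2 WR R1, I4 EX
[16] I4 WR R0
[17] I5 RO
[19] I5 EX
[20] I5 WR R4
[21] I6→AddU
[22] I6 RO, I7→DivU
[24] I6 EX
[25] I6 WR R3
[26] I7 RO
[33] I7 EX
[34] I7 WR R2

I7 = (22, 26, 33, 34)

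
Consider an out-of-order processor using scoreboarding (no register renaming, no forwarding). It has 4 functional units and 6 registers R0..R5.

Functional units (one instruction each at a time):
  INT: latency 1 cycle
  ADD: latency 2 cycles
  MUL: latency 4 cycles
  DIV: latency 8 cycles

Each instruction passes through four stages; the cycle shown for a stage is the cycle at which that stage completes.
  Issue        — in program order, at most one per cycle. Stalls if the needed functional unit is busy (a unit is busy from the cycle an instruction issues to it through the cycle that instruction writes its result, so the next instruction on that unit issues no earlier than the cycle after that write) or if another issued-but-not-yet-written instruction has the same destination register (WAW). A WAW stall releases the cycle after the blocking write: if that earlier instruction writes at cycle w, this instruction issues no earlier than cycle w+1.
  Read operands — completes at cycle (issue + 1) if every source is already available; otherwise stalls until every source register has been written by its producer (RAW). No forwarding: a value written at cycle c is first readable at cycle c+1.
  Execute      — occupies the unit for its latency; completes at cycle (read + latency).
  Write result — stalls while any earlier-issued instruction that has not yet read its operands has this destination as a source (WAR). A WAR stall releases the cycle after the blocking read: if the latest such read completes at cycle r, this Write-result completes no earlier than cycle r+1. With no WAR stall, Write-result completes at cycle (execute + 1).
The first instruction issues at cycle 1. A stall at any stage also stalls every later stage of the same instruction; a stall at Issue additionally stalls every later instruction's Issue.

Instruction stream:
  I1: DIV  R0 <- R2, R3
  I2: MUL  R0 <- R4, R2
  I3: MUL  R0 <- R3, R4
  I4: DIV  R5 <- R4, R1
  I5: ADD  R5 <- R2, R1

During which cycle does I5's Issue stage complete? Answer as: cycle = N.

cycle = 31

  I1 | 1 | 2 | 10 | 11
  I2 | 12 | 13 | 17 | 18   WAW R0: wait I1 write@11
  I3 | 19 | 20 | 24 | 25   struct: MUL busy until I2 writes@18
  I4 | 20 | 21 | 29 | 30
  I5 | 31 | 32 | 34 | 35   WAW R5: wait I4 write@30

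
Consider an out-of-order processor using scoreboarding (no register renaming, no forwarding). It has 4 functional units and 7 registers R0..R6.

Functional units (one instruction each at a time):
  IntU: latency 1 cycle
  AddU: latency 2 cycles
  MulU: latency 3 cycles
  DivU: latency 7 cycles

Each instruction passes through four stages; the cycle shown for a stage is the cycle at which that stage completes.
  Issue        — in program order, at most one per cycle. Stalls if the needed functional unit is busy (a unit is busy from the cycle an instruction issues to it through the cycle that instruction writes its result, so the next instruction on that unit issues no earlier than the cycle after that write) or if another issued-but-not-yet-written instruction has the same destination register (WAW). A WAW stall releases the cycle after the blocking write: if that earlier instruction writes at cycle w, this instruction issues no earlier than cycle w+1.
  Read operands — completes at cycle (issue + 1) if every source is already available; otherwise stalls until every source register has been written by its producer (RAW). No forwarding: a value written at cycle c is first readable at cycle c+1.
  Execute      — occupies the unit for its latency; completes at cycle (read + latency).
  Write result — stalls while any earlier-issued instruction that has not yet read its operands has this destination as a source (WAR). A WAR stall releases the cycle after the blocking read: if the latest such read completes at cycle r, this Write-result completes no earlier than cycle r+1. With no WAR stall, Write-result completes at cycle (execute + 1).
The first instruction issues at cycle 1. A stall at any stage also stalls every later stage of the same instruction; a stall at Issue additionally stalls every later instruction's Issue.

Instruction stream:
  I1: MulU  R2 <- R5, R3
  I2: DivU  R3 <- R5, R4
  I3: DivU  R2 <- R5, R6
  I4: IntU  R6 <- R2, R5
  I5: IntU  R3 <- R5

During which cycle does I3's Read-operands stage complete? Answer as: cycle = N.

[I1] 1/2/5/6
[I2] 2/3/10/11
[I3] 12/13/20/21  (struct: DivU busy until I2 writes@11)
[I4] 13/22/23/24  (RAW R2: wait I3 write@21)
[I5] 25/26/27/28  (struct: IntU busy until I4 writes@24)

cycle = 13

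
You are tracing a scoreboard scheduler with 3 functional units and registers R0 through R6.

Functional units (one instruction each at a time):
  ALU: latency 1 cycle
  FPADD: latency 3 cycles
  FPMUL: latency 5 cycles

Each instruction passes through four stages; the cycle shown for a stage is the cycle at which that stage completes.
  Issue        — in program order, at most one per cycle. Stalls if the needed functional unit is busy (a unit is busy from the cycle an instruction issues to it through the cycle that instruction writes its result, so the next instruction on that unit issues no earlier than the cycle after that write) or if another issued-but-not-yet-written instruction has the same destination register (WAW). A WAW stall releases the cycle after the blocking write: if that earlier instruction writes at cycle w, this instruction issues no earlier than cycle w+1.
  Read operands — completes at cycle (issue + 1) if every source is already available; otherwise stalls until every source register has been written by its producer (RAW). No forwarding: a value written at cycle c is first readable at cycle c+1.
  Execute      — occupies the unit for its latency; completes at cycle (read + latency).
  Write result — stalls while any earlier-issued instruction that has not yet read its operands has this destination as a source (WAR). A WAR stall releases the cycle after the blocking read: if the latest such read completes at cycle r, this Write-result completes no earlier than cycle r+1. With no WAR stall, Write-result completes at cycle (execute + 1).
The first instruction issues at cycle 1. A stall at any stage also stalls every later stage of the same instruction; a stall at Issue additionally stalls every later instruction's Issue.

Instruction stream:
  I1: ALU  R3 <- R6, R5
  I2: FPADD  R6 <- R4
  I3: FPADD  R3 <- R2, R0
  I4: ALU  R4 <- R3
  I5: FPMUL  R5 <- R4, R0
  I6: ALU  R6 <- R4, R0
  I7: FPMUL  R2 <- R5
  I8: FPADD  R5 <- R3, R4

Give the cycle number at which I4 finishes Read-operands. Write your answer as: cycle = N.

cycle = 14

I1  is:1  ro:2  ex:3  wr:4
I2  is:2  ro:3  ex:6  wr:7
I3  is:8  ro:9  ex:12  wr:13  — struct: FPADD busy until I2 writes@7
I4  is:9  ro:14  ex:15  wr:16  — RAW R3: wait I3 write@13
I5  is:10  ro:17  ex:22  wr:23  — RAW R4: wait I4 write@16
I6  is:17  ro:18  ex:19  wr:20  — struct: ALU busy until I4 writes@16
I7  is:24  ro:25  ex:30  wr:31  — struct: FPMUL busy until I5 writes@23
I8  is:25  ro:26  ex:29  wr:30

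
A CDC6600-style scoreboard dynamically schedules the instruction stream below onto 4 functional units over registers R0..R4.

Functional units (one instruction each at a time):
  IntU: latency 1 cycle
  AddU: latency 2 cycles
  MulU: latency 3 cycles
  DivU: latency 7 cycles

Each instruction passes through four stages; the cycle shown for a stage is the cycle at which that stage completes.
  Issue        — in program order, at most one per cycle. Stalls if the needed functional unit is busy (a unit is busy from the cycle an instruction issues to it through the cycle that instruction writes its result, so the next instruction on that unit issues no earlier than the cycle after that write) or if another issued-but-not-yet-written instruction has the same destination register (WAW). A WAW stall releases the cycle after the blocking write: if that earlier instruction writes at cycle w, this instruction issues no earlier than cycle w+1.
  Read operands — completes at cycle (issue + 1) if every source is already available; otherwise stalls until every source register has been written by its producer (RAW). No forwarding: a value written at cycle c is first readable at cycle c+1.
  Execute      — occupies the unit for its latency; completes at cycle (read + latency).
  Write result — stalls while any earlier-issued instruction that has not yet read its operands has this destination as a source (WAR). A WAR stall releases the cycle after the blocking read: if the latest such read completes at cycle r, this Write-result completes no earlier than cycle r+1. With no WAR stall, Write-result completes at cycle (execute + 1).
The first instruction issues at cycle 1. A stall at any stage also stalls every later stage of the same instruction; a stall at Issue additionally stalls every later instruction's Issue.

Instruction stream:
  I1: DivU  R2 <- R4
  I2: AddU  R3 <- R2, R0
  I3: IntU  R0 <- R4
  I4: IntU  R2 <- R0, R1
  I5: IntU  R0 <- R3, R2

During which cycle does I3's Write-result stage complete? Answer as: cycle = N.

  I1 | 1 | 2 | 9 | 10
  I2 | 2 | 11 | 13 | 14   RAW R2: wait I1 write@10
  I3 | 3 | 4 | 5 | 12   WAR R0: wait I2 read@11
  I4 | 13 | 14 | 15 | 16   struct: IntU busy until I3 writes@12
  I5 | 17 | 18 | 19 | 20   struct: IntU busy until I4 writes@16

cycle = 12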